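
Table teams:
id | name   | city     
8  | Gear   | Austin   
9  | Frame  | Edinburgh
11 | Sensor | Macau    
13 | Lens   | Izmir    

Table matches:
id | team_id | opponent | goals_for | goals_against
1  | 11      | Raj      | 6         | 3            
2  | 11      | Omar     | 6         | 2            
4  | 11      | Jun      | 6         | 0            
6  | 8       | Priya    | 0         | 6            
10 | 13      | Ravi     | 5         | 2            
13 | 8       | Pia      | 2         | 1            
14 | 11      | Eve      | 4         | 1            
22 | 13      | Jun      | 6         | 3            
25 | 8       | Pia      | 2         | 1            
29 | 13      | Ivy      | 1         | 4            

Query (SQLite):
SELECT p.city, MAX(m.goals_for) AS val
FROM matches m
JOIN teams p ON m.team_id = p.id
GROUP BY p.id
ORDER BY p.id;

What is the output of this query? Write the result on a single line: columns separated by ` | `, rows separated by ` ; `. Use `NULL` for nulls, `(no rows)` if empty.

Join each matches row to its teams via team_id.
Group joined rows by teams.id; compute MAX(m.goals_for) per group.
  8: ids {6, 13, 25} → MAX(m.goals_for)=2
  11: ids {1, 2, 4, 14} → MAX(m.goals_for)=6
  13: ids {10, 22, 29} → MAX(m.goals_for)=6

Austin | 2 ; Macau | 6 ; Izmir | 6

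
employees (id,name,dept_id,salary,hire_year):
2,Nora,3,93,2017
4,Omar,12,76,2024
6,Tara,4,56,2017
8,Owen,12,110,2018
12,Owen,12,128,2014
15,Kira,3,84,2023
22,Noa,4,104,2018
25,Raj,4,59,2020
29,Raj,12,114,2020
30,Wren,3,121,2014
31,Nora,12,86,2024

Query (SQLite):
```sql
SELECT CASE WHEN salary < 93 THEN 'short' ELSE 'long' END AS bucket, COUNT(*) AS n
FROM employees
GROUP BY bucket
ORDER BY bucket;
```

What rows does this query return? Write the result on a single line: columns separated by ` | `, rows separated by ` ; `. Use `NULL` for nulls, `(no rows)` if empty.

Bucket rows by salary < 93 → 'short' else 'long'; count each bucket.

long | 6 ; short | 5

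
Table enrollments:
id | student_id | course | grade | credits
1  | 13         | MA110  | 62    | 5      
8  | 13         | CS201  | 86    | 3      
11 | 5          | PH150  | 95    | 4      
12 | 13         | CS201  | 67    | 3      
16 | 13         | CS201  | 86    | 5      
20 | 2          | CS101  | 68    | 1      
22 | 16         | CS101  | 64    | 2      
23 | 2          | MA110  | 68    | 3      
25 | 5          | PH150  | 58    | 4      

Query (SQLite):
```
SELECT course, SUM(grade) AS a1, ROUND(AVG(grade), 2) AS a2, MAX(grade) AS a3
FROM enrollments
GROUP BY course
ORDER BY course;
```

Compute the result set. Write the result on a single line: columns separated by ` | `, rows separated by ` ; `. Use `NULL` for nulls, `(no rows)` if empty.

Group enrollments by course.
Per group compute: SUM(grade), ROUND(AVG(grade), 2), MAX(grade).
  CS101: ids {20, 22} → SUM(grade)=132, ROUND(AVG(grade), 2)=66, MAX(grade)=68
  CS201: ids {8, 12, 16} → SUM(grade)=239, ROUND(AVG(grade), 2)=79.67, MAX(grade)=86
  MA110: ids {1, 23} → SUM(grade)=130, ROUND(AVG(grade), 2)=65, MAX(grade)=68
  PH150: ids {11, 25} → SUM(grade)=153, ROUND(AVG(grade), 2)=76.5, MAX(grade)=95

CS101 | 132 | 66 | 68 ; CS201 | 239 | 79.67 | 86 ; MA110 | 130 | 65 | 68 ; PH150 | 153 | 76.5 | 95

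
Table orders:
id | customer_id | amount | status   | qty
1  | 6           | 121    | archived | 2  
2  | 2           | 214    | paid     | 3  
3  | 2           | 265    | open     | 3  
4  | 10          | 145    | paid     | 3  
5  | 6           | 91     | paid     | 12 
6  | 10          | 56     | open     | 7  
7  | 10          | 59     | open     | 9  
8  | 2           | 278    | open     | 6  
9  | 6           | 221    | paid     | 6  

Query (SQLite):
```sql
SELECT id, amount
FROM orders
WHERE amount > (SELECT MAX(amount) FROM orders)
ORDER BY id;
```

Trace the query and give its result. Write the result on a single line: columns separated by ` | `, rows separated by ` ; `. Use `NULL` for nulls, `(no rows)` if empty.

Scalar subquery: MAX(amount) over all orders rows = 278.
Keep rows where amount > that value.

(no rows)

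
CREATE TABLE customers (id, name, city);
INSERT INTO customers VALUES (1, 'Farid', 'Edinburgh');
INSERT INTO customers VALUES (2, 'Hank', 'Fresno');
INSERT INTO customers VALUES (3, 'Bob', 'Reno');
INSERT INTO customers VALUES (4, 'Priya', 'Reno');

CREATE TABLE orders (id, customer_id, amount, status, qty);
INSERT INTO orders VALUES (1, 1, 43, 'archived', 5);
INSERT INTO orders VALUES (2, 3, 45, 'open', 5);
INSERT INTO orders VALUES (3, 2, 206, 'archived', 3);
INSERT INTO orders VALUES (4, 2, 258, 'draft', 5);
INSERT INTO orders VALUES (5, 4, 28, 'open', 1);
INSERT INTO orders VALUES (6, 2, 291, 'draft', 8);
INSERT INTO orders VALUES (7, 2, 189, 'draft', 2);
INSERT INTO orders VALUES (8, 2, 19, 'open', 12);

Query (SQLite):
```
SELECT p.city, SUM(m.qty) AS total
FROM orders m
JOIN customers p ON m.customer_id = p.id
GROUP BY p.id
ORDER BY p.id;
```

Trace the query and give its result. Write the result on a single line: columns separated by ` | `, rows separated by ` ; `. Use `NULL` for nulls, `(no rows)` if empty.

Join each orders row to its customers via customer_id.
Group joined rows by customers.id; compute SUM(m.qty) per group.
  1: ids {1} → SUM(m.qty)=5
  2: ids {3, 4, 6, 7, 8} → SUM(m.qty)=30
  3: ids {2} → SUM(m.qty)=5
  4: ids {5} → SUM(m.qty)=1

Edinburgh | 5 ; Fresno | 30 ; Reno | 5 ; Reno | 1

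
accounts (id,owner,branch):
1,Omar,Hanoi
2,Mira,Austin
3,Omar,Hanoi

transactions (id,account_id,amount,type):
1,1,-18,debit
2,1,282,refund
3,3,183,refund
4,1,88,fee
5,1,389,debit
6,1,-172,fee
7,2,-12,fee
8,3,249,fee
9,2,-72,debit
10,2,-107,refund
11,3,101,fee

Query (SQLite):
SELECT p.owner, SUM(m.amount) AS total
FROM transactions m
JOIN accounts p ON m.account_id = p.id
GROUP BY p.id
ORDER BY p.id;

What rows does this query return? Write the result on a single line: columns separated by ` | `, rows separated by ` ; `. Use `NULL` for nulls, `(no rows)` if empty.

Omar | 569 ; Mira | -191 ; Omar | 533

Join each transactions row to its accounts via account_id.
Group joined rows by accounts.id; compute SUM(m.amount) per group.
  1: ids {1, 2, 4, 5, 6} → SUM(m.amount)=569
  2: ids {7, 9, 10} → SUM(m.amount)=-191
  3: ids {3, 8, 11} → SUM(m.amount)=533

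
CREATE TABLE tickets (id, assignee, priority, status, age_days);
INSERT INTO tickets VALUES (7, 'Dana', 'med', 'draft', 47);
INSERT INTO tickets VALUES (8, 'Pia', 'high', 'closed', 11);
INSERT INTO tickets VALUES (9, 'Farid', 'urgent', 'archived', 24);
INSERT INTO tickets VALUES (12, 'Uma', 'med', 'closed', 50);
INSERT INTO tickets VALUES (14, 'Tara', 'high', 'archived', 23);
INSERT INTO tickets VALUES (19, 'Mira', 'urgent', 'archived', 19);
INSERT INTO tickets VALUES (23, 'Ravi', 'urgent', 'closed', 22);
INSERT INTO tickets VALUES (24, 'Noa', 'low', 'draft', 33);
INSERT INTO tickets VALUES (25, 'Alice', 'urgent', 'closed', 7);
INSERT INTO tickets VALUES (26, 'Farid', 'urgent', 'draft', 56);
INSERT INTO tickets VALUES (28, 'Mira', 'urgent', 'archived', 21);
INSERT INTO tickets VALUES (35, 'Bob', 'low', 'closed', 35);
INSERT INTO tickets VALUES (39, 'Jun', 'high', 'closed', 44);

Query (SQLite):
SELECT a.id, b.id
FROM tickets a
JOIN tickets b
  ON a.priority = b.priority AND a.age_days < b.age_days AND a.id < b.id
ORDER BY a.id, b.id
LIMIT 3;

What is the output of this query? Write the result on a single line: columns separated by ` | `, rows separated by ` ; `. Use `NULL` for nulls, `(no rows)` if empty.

7 | 12 ; 8 | 14 ; 8 | 39

Pairs (a,b) with same priority, a.age_days < b.age_days, a.id < b.id.
priority groups: high:{8,14,39} low:{24,35} med:{7,12} urgent:{9,19,23,25,26,28}
Ordered by (a.id, b.id); first 3.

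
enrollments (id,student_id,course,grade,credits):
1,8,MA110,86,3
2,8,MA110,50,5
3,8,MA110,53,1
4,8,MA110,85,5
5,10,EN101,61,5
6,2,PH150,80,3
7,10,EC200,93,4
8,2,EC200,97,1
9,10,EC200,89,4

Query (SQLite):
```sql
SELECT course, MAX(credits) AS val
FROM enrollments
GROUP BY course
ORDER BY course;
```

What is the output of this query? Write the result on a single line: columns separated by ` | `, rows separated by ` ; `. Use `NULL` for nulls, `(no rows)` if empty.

EC200 | 4 ; EN101 | 5 ; MA110 | 5 ; PH150 | 3

Partition enrollments by course; compute MAX(credits) within each group.
  EC200: ids {7, 8, 9} → MAX(credits)=4
  EN101: ids {5} → MAX(credits)=5
  MA110: ids {1, 2, 3, 4} → MAX(credits)=5
  PH150: ids {6} → MAX(credits)=3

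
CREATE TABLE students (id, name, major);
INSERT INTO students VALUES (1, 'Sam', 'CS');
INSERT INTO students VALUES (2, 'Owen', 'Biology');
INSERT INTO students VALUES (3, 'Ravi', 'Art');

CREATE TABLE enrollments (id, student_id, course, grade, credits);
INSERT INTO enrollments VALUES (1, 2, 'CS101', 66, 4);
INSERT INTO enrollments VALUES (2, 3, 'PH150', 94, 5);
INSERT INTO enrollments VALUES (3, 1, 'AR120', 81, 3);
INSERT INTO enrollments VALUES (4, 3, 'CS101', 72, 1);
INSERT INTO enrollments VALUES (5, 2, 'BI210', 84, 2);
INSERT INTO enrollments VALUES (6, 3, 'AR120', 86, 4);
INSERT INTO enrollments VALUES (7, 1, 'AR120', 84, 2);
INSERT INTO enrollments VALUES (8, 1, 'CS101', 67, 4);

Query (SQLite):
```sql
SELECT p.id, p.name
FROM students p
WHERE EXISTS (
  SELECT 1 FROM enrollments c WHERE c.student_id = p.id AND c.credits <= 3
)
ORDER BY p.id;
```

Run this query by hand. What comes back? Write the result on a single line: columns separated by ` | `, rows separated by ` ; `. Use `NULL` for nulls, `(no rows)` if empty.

For each students row, check whether any enrollments with matching student_id has credits <= 3.
Keep rows where that is true.

1 | Sam ; 2 | Owen ; 3 | Ravi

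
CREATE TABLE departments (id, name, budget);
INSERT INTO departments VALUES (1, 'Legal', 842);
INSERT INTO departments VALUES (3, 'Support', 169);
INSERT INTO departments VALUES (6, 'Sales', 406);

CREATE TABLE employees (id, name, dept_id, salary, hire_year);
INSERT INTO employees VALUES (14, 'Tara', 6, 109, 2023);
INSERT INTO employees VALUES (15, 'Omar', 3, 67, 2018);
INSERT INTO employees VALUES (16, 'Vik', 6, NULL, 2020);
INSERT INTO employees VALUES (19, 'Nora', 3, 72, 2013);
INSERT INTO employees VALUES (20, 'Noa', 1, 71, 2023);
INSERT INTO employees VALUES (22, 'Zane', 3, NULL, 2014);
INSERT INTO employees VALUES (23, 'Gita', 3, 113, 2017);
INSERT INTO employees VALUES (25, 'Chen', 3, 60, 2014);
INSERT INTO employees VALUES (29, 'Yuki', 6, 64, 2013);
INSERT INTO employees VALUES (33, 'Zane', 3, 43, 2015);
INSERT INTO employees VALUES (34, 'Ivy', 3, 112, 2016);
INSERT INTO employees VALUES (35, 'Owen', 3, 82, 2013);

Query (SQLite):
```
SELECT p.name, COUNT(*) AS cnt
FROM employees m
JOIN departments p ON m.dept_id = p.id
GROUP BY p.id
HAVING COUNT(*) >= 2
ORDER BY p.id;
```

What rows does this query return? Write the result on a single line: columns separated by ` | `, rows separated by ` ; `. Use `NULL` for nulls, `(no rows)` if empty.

Support | 8 ; Sales | 3

Join each employees row to its departments via dept_id.
Group joined rows by departments.id; compute COUNT(*) per group.
HAVING: keep groups with count ≥ 2.
  1: ids {20} → COUNT(*)=1
  3: ids {15, 19, 22, 23, 25, 33, 34, 35} → COUNT(*)=8
  6: ids {14, 16, 29} → COUNT(*)=3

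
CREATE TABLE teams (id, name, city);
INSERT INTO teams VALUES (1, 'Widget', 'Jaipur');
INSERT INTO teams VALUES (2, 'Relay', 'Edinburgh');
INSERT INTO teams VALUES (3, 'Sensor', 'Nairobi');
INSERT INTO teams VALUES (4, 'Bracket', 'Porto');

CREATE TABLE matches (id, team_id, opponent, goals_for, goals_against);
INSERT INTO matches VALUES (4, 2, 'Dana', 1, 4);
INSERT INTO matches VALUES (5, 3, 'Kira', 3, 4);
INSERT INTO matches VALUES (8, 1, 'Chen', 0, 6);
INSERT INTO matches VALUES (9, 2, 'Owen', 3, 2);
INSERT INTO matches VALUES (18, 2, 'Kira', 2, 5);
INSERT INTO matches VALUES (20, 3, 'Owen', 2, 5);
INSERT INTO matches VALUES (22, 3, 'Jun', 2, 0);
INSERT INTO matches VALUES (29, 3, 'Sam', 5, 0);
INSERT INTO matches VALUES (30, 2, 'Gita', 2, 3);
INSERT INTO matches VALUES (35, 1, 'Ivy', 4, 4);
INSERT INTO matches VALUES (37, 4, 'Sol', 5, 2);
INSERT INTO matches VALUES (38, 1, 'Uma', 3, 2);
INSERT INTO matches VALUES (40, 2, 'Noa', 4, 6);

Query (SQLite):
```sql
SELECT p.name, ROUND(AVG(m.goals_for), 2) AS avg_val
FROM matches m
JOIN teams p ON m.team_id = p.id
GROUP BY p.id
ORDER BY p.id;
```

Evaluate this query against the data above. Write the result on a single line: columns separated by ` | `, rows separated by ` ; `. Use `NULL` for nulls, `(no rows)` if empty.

Join each matches row to its teams via team_id.
Group joined rows by teams.id; compute ROUND(AVG(m.goals_for), 2) per group.
  1: ids {8, 35, 38} → ROUND(AVG(m.goals_for), 2)=2.33
  2: ids {4, 9, 18, 30, 40} → ROUND(AVG(m.goals_for), 2)=2.4
  3: ids {5, 20, 22, 29} → ROUND(AVG(m.goals_for), 2)=3
  4: ids {37} → ROUND(AVG(m.goals_for), 2)=5

Widget | 2.33 ; Relay | 2.4 ; Sensor | 3 ; Bracket | 5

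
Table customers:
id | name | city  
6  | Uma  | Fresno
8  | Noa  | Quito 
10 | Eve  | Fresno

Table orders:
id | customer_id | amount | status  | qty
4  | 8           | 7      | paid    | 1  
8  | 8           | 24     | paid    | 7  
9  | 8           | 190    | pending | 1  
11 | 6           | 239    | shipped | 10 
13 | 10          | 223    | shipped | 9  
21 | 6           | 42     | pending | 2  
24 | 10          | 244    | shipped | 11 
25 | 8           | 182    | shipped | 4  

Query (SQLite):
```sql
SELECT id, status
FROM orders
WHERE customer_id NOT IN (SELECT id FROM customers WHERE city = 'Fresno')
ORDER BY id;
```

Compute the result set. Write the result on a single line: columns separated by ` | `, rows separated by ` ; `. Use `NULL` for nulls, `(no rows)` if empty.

4 | paid ; 8 | paid ; 9 | pending ; 25 | shipped

Inner query: customers.id where city = 'Fresno'.
Outer: keep orders rows whose customer_id is not in that set.
Inner query → {6, 10}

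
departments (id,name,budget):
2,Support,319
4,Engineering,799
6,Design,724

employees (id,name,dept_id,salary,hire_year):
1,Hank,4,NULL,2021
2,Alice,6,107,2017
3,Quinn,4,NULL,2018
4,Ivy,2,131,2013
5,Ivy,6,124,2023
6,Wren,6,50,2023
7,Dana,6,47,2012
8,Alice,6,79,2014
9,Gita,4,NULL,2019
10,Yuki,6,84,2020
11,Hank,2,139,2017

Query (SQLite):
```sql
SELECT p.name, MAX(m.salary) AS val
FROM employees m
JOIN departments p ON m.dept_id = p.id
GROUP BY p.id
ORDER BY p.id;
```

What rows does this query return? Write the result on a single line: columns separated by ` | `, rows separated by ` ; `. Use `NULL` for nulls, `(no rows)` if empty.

Support | 139 ; Engineering | NULL ; Design | 124

Join each employees row to its departments via dept_id.
Group joined rows by departments.id; compute MAX(m.salary) per group.
  2: ids {4, 11} → MAX(m.salary)=139
  4: ids {1, 3, 9} → MAX(m.salary)=NULL
  6: ids {2, 5, 6, 7, 8, 10} → MAX(m.salary)=124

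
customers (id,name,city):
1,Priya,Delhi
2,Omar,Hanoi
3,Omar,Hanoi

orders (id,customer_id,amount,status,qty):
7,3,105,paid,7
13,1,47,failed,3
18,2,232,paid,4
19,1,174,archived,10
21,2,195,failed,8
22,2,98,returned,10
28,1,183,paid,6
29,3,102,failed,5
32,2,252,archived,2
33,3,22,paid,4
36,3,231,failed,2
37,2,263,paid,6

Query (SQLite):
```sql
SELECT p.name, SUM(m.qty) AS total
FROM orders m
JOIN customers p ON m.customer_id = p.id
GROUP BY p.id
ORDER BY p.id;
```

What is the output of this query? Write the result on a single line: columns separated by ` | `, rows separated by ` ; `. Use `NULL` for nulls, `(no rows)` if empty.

Priya | 19 ; Omar | 30 ; Omar | 18

Join each orders row to its customers via customer_id.
Group joined rows by customers.id; compute SUM(m.qty) per group.
  1: ids {13, 19, 28} → SUM(m.qty)=19
  2: ids {18, 21, 22, 32, 37} → SUM(m.qty)=30
  3: ids {7, 29, 33, 36} → SUM(m.qty)=18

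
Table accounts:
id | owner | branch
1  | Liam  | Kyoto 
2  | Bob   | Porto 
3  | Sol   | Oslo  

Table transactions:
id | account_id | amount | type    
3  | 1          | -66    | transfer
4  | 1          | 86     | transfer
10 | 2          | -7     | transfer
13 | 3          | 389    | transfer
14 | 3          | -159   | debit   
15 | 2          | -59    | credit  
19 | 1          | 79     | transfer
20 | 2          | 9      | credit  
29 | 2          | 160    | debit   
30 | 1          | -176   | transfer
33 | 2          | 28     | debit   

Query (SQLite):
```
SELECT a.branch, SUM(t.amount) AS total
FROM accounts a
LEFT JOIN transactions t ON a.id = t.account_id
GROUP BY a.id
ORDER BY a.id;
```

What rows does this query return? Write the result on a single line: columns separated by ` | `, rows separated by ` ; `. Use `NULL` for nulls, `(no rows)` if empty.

LEFT JOIN keeps every accounts row; unmatched ones get NULL for transactions columns.
Group by accounts.id and compute SUM(t.amount). SUM over an all-NULL group is NULL.
  1: ids {3, 4, 19, 30} → SUM(t.amount)=-77
  2: ids {10, 15, 20, 29, 33} → SUM(t.amount)=131
  3: ids {13, 14} → SUM(t.amount)=230

Kyoto | -77 ; Porto | 131 ; Oslo | 230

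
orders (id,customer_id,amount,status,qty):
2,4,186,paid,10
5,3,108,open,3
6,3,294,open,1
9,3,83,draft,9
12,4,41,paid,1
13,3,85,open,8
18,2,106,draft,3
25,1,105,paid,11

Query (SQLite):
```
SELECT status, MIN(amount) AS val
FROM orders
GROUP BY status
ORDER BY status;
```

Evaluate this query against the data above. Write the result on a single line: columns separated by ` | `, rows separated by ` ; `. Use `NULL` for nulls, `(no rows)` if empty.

draft | 83 ; open | 85 ; paid | 41

Partition orders by status; compute MIN(amount) within each group.
  draft: ids {9, 18} → MIN(amount)=83
  open: ids {5, 6, 13} → MIN(amount)=85
  paid: ids {2, 12, 25} → MIN(amount)=41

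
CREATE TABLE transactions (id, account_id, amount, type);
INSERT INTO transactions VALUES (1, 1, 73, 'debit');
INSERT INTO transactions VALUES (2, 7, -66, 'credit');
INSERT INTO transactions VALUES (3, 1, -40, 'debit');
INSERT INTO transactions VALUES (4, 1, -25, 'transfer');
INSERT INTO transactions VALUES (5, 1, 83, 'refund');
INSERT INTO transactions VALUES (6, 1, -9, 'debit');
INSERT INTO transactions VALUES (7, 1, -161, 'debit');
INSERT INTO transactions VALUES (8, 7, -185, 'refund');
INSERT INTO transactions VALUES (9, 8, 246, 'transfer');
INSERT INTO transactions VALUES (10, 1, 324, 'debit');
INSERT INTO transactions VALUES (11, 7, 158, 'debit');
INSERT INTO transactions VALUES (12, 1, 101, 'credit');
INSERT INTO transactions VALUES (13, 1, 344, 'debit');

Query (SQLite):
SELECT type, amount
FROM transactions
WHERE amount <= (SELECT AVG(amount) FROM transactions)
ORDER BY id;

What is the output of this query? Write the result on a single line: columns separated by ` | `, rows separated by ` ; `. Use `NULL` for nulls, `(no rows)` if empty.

credit | -66 ; debit | -40 ; transfer | -25 ; debit | -9 ; debit | -161 ; refund | -185

Scalar subquery: AVG(amount) over all transactions rows = 64.846154 (≈; comparison uses full precision).
Keep rows where amount <= that value.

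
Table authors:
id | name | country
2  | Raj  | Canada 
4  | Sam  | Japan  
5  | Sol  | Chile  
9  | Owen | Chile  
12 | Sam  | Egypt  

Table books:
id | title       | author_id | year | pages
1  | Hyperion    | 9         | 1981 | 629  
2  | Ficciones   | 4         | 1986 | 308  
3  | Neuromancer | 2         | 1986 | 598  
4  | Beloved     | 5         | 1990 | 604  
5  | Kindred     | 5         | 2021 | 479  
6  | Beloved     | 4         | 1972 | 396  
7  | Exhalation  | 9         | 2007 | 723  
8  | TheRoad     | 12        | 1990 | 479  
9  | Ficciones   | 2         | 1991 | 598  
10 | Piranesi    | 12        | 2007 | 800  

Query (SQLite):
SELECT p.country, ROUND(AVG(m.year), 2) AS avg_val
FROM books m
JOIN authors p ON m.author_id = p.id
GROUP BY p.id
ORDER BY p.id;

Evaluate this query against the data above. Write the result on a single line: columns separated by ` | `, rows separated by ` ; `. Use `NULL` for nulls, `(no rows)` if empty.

Canada | 1988.5 ; Japan | 1979 ; Chile | 2005.5 ; Chile | 1994 ; Egypt | 1998.5

Join each books row to its authors via author_id.
Group joined rows by authors.id; compute ROUND(AVG(m.year), 2) per group.
  2: ids {3, 9} → ROUND(AVG(m.year), 2)=1988.5
  4: ids {2, 6} → ROUND(AVG(m.year), 2)=1979
  5: ids {4, 5} → ROUND(AVG(m.year), 2)=2005.5
  9: ids {1, 7} → ROUND(AVG(m.year), 2)=1994
  12: ids {8, 10} → ROUND(AVG(m.year), 2)=1998.5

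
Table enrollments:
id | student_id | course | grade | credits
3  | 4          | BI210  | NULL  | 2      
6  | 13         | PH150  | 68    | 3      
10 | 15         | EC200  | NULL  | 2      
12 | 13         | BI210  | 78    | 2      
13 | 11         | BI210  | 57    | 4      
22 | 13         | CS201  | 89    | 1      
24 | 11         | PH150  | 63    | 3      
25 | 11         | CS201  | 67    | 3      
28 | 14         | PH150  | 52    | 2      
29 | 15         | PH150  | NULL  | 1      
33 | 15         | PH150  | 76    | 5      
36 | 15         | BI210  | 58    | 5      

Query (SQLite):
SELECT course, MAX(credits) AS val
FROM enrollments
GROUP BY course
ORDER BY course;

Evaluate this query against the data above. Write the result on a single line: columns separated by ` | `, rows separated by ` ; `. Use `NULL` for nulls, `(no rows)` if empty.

Partition enrollments by course; compute MAX(credits) within each group.
  BI210: ids {3, 12, 13, 36} → MAX(credits)=5
  CS201: ids {22, 25} → MAX(credits)=3
  EC200: ids {10} → MAX(credits)=2
  PH150: ids {6, 24, 28, 29, 33} → MAX(credits)=5

BI210 | 5 ; CS201 | 3 ; EC200 | 2 ; PH150 | 5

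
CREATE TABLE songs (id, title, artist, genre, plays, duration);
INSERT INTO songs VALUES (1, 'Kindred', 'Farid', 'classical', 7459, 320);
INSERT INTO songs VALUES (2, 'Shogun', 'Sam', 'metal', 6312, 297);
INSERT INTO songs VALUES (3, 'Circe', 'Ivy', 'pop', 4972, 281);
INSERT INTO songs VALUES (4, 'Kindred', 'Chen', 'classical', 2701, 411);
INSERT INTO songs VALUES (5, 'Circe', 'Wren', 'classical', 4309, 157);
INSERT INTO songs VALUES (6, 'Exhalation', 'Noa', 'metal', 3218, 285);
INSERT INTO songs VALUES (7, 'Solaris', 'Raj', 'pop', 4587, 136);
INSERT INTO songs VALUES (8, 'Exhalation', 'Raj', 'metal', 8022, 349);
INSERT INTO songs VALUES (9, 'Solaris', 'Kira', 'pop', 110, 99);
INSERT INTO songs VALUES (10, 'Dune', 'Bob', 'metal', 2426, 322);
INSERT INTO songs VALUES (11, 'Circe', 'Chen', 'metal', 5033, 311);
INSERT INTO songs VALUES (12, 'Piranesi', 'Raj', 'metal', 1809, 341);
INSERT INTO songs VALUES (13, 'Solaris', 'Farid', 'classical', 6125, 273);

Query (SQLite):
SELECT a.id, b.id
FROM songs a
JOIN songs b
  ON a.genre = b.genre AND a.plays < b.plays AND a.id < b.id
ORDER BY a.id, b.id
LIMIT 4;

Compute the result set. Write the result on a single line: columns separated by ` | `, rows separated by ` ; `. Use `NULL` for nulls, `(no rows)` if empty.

Pairs (a,b) with same genre, a.plays < b.plays, a.id < b.id.
genre groups: classical:{1,4,5,13} metal:{2,6,8,10,11,12} pop:{3,7,9}
Ordered by (a.id, b.id); first 4.

2 | 8 ; 4 | 5 ; 4 | 13 ; 5 | 13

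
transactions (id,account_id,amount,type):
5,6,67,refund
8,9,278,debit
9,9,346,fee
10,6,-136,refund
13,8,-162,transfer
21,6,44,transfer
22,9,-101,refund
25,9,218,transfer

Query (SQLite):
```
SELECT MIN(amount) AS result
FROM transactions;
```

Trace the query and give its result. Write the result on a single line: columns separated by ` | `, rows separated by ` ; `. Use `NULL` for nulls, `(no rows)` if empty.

-162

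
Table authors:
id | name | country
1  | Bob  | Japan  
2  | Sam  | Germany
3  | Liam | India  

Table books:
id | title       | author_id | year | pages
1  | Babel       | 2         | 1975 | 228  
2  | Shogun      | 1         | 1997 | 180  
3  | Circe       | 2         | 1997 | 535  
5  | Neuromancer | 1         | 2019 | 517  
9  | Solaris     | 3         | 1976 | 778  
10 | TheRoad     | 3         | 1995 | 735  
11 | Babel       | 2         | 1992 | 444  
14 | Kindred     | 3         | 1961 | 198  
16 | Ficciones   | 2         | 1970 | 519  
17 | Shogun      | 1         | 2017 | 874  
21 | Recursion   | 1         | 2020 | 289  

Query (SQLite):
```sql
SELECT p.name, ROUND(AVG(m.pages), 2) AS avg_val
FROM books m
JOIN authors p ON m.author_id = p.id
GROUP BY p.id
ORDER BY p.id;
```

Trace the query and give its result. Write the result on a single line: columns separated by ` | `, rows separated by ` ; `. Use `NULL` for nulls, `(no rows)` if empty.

Bob | 465 ; Sam | 431.5 ; Liam | 570.33

Join each books row to its authors via author_id.
Group joined rows by authors.id; compute ROUND(AVG(m.pages), 2) per group.
  1: ids {2, 5, 17, 21} → ROUND(AVG(m.pages), 2)=465
  2: ids {1, 3, 11, 16} → ROUND(AVG(m.pages), 2)=431.5
  3: ids {9, 10, 14} → ROUND(AVG(m.pages), 2)=570.33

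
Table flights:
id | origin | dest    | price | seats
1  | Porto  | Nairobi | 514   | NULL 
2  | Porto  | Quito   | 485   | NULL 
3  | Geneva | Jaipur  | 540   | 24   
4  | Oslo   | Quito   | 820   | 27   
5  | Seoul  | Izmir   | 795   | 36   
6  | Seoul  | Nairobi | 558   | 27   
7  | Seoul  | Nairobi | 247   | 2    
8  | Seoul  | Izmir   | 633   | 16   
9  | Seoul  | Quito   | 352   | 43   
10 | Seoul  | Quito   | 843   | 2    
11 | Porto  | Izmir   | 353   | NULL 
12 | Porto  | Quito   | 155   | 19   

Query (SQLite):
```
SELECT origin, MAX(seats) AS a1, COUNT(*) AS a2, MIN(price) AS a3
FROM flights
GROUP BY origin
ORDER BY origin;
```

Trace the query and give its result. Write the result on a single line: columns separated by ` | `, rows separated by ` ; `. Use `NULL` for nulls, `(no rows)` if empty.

Geneva | 24 | 1 | 540 ; Oslo | 27 | 1 | 820 ; Porto | 19 | 4 | 155 ; Seoul | 43 | 6 | 247

Group flights by origin.
Per group compute: MAX(seats), COUNT(*), MIN(price).
  Geneva: ids {3} → MAX(seats)=24, COUNT(*)=1, MIN(price)=540
  Oslo: ids {4} → MAX(seats)=27, COUNT(*)=1, MIN(price)=820
  Porto: ids {1, 2, 11, 12} → MAX(seats)=19, COUNT(*)=4, MIN(price)=155
  Seoul: ids {5, 6, 7, 8, 9, 10} → MAX(seats)=43, COUNT(*)=6, MIN(price)=247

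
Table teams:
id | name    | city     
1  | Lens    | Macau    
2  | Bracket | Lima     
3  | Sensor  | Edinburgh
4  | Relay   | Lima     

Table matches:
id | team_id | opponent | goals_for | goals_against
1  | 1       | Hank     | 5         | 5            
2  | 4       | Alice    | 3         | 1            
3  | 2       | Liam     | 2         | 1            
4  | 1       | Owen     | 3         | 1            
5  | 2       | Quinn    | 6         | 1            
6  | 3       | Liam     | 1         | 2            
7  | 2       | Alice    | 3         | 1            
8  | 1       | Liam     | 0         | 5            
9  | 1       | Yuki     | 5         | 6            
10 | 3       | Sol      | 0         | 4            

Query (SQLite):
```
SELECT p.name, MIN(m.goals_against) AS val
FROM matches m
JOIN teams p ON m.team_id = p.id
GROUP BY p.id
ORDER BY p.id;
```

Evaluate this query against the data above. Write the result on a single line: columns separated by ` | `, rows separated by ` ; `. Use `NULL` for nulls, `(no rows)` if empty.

Join each matches row to its teams via team_id.
Group joined rows by teams.id; compute MIN(m.goals_against) per group.
  1: ids {1, 4, 8, 9} → MIN(m.goals_against)=1
  2: ids {3, 5, 7} → MIN(m.goals_against)=1
  3: ids {6, 10} → MIN(m.goals_against)=2
  4: ids {2} → MIN(m.goals_against)=1

Lens | 1 ; Bracket | 1 ; Sensor | 2 ; Relay | 1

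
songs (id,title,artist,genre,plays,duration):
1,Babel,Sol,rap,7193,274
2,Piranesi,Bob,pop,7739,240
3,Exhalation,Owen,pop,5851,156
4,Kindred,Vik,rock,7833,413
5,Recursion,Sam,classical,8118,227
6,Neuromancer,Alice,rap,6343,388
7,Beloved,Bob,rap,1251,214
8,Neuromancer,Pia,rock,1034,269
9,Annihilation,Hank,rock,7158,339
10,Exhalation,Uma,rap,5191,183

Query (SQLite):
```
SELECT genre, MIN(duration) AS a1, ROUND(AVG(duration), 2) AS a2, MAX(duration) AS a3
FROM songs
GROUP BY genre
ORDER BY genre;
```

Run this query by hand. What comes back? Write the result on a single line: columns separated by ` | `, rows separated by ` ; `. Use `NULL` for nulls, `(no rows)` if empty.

classical | 227 | 227 | 227 ; pop | 156 | 198 | 240 ; rap | 183 | 264.75 | 388 ; rock | 269 | 340.33 | 413

Group songs by genre.
Per group compute: MIN(duration), ROUND(AVG(duration), 2), MAX(duration).
  classical: ids {5} → MIN(duration)=227, ROUND(AVG(duration), 2)=227, MAX(duration)=227
  pop: ids {2, 3} → MIN(duration)=156, ROUND(AVG(duration), 2)=198, MAX(duration)=240
  rap: ids {1, 6, 7, 10} → MIN(duration)=183, ROUND(AVG(duration), 2)=264.75, MAX(duration)=388
  rock: ids {4, 8, 9} → MIN(duration)=269, ROUND(AVG(duration), 2)=340.33, MAX(duration)=413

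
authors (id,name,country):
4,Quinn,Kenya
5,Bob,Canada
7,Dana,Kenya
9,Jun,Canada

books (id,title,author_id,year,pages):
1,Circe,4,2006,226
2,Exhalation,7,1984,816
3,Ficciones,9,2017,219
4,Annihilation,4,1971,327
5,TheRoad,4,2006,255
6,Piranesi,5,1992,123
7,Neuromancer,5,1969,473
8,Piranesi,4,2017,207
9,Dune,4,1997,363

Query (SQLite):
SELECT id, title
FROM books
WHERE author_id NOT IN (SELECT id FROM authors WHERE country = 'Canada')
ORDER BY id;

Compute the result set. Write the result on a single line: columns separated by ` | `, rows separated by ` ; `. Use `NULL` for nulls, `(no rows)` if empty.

1 | Circe ; 2 | Exhalation ; 4 | Annihilation ; 5 | TheRoad ; 8 | Piranesi ; 9 | Dune

Inner query: authors.id where country = 'Canada'.
Outer: keep books rows whose author_id is not in that set.
Inner query → {5, 9}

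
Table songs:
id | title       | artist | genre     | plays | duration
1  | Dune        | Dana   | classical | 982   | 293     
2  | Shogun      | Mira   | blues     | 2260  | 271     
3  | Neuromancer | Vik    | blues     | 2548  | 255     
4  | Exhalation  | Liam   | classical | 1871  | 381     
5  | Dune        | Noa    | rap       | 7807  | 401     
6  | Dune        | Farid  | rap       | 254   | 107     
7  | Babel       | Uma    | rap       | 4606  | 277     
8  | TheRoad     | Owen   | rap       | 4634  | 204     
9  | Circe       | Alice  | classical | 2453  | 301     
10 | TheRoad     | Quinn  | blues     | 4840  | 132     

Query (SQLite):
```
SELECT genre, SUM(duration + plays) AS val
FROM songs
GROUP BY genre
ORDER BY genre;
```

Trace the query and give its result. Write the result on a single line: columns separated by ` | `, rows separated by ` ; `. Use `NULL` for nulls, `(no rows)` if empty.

blues | 10306 ; classical | 6281 ; rap | 18290

For each row compute duration + plays.
Group by genre; take SUM of the expression per group.
  blues: ids {2, 3, 10} → SUM(duration + plays)=10306
  classical: ids {1, 4, 9} → SUM(duration + plays)=6281
  rap: ids {5, 6, 7, 8} → SUM(duration + plays)=18290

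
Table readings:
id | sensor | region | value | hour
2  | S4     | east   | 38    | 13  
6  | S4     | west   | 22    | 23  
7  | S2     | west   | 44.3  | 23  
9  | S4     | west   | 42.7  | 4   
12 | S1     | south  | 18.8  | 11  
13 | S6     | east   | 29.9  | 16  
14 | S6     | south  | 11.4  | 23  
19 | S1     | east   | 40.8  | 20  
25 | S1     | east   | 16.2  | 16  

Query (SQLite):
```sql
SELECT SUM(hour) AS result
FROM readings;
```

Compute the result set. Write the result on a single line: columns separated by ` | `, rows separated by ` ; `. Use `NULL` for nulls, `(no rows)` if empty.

All hour values: [13, 23, 23, 4, 11, 16, 23, 20, 16].
SUM of non-NULL values = 149.

149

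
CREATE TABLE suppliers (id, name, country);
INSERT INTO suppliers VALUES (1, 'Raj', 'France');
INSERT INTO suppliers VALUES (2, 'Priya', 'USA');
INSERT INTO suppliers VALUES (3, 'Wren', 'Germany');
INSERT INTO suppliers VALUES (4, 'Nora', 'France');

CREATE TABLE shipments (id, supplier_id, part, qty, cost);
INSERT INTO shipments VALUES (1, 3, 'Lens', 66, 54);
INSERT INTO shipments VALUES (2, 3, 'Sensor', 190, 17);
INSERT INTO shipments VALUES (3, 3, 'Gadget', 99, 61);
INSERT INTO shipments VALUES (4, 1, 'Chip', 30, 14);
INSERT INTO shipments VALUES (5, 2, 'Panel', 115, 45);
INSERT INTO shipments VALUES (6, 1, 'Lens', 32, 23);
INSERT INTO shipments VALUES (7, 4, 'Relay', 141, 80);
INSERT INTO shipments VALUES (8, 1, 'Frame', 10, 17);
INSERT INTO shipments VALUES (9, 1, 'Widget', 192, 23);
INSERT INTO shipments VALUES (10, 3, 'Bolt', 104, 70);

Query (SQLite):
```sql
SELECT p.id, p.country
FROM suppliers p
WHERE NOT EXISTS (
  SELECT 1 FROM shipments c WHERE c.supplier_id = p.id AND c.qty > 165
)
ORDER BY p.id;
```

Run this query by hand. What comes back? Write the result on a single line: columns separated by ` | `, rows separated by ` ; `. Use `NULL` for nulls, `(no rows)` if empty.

For each suppliers row, check whether any shipments with matching supplier_id has qty > 165.
Keep rows where that is false.

2 | USA ; 4 | France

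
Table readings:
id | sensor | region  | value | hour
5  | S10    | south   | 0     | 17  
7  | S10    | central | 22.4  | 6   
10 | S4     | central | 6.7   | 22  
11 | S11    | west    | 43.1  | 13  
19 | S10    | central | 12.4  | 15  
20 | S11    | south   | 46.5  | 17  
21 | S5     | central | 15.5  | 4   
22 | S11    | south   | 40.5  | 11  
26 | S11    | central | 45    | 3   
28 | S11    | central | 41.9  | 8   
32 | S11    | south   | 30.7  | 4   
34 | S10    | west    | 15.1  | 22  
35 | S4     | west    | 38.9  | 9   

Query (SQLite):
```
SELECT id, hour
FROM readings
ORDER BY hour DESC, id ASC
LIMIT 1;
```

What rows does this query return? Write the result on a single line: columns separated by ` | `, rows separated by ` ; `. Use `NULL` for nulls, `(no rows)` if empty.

10 | 22

Sort by hour desc, tiebreak id asc: (22, id=10), (22, id=34), (17, id=5), (17, id=20) …. Take first 1.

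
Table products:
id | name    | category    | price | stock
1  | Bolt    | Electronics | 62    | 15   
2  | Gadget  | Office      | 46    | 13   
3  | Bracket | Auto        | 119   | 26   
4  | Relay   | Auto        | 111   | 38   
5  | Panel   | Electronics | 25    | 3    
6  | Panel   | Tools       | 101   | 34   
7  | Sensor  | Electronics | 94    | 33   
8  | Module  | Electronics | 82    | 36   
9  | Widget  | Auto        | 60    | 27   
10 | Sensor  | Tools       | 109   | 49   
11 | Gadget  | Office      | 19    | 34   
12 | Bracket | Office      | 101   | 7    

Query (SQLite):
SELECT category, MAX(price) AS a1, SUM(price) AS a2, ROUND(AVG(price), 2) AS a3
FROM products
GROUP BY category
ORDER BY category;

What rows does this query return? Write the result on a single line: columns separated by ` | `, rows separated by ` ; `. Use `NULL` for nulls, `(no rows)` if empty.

Auto | 119 | 290 | 96.67 ; Electronics | 94 | 263 | 65.75 ; Office | 101 | 166 | 55.33 ; Tools | 109 | 210 | 105

Group products by category.
Per group compute: MAX(price), SUM(price), ROUND(AVG(price), 2).
  Auto: ids {3, 4, 9} → MAX(price)=119, SUM(price)=290, ROUND(AVG(price), 2)=96.67
  Electronics: ids {1, 5, 7, 8} → MAX(price)=94, SUM(price)=263, ROUND(AVG(price), 2)=65.75
  Office: ids {2, 11, 12} → MAX(price)=101, SUM(price)=166, ROUND(AVG(price), 2)=55.33
  Tools: ids {6, 10} → MAX(price)=109, SUM(price)=210, ROUND(AVG(price), 2)=105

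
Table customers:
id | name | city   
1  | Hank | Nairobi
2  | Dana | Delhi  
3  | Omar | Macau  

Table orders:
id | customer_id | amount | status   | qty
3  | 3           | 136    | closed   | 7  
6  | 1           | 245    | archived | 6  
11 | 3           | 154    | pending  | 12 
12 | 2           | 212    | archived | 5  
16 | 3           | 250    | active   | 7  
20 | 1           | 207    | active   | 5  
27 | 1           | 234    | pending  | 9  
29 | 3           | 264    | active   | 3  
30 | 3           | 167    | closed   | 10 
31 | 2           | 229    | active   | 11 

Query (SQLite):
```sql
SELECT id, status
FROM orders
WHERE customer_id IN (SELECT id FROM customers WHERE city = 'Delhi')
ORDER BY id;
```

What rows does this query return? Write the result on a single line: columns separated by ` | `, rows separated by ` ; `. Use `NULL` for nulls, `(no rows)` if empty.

Inner query: customers.id where city = 'Delhi'.
Outer: keep orders rows whose customer_id is in that set.
Inner query → {2}

12 | archived ; 31 | active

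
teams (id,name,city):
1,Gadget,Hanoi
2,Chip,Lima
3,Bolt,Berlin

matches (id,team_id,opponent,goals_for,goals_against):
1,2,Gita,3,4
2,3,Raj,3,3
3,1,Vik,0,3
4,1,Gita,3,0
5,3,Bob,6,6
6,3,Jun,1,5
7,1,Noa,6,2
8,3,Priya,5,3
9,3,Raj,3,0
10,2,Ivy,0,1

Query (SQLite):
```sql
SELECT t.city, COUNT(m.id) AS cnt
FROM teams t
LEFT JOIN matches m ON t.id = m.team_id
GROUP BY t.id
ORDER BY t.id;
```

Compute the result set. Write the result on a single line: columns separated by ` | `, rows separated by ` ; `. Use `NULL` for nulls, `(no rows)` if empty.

Hanoi | 3 ; Lima | 2 ; Berlin | 5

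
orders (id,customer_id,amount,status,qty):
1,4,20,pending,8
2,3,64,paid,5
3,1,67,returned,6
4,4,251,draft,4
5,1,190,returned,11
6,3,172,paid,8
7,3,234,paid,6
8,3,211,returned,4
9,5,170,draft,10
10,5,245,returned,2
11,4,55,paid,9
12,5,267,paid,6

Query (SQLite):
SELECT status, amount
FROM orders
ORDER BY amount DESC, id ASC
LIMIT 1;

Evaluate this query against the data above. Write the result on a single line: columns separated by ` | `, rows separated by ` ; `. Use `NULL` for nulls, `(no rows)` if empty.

paid | 267

Sort by amount desc, tiebreak id asc: (267, id=12), (251, id=4), (245, id=10), (234, id=7) …. Take first 1.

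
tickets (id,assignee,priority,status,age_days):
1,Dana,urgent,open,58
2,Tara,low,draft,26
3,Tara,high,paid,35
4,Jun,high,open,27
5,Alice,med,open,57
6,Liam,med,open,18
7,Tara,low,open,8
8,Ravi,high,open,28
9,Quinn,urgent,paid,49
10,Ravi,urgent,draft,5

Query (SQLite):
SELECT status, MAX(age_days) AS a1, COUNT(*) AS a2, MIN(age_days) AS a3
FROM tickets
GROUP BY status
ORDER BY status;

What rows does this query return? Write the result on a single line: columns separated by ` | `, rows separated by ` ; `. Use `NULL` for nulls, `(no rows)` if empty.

Group tickets by status.
Per group compute: MAX(age_days), COUNT(*), MIN(age_days).
  draft: ids {2, 10} → MAX(age_days)=26, COUNT(*)=2, MIN(age_days)=5
  open: ids {1, 4, 5, 6, 7, 8} → MAX(age_days)=58, COUNT(*)=6, MIN(age_days)=8
  paid: ids {3, 9} → MAX(age_days)=49, COUNT(*)=2, MIN(age_days)=35

draft | 26 | 2 | 5 ; open | 58 | 6 | 8 ; paid | 49 | 2 | 35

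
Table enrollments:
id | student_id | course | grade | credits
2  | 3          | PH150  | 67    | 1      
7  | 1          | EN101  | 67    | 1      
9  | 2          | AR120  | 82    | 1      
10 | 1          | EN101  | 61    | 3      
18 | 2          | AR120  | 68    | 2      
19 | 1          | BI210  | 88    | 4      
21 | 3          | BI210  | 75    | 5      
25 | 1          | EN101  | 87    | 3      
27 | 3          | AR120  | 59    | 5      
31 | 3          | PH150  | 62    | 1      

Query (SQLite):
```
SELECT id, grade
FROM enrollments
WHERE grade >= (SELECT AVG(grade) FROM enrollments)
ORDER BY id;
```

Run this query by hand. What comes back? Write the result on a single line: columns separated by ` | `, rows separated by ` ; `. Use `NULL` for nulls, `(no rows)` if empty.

Scalar subquery: AVG(grade) over all enrollments rows = 71.6.
Keep rows where grade >= that value.

9 | 82 ; 19 | 88 ; 21 | 75 ; 25 | 87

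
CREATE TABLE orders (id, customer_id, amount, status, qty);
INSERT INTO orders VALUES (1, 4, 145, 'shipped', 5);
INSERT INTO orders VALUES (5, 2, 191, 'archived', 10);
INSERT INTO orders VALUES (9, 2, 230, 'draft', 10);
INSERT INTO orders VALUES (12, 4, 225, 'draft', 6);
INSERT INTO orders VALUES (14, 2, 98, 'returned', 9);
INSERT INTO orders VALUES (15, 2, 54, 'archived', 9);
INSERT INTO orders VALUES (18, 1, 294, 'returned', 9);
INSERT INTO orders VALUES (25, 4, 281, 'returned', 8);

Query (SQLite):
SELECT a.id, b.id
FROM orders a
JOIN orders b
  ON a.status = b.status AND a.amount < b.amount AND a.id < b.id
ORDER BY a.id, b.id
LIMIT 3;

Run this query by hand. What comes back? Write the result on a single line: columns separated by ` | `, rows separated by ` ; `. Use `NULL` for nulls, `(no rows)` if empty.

Pairs (a,b) with same status, a.amount < b.amount, a.id < b.id.
status groups: archived:{5,15} draft:{9,12} returned:{14,18,25} shipped:{1}
Ordered by (a.id, b.id); first 3.

14 | 18 ; 14 | 25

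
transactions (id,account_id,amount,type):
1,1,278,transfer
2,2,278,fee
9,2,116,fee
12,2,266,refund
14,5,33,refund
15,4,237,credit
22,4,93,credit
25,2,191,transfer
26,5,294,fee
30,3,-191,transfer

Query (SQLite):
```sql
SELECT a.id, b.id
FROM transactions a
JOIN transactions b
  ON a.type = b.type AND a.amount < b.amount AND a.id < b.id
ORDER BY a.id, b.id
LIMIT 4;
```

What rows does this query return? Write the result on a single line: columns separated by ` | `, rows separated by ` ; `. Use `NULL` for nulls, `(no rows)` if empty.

2 | 26 ; 9 | 26

Pairs (a,b) with same type, a.amount < b.amount, a.id < b.id.
type groups: credit:{15,22} fee:{2,9,26} refund:{12,14} transfer:{1,25,30}
Ordered by (a.id, b.id); first 4.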